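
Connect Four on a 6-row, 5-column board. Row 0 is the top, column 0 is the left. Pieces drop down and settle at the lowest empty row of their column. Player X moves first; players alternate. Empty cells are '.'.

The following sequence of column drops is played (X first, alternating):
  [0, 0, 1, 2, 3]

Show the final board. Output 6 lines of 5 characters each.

Answer: .....
.....
.....
.....
O....
XXOX.

Derivation:
Move 1: X drops in col 0, lands at row 5
Move 2: O drops in col 0, lands at row 4
Move 3: X drops in col 1, lands at row 5
Move 4: O drops in col 2, lands at row 5
Move 5: X drops in col 3, lands at row 5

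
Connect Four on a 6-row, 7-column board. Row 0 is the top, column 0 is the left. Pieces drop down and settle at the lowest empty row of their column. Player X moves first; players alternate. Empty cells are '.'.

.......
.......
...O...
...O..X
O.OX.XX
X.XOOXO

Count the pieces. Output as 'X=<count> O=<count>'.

X=7 O=7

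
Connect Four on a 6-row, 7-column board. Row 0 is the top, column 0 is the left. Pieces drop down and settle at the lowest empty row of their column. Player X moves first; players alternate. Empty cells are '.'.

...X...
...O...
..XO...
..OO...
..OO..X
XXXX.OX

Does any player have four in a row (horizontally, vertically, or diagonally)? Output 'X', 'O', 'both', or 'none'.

both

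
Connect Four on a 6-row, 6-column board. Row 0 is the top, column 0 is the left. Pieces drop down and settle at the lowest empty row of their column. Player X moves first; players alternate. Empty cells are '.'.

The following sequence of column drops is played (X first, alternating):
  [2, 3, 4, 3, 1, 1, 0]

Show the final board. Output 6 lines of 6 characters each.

Move 1: X drops in col 2, lands at row 5
Move 2: O drops in col 3, lands at row 5
Move 3: X drops in col 4, lands at row 5
Move 4: O drops in col 3, lands at row 4
Move 5: X drops in col 1, lands at row 5
Move 6: O drops in col 1, lands at row 4
Move 7: X drops in col 0, lands at row 5

Answer: ......
......
......
......
.O.O..
XXXOX.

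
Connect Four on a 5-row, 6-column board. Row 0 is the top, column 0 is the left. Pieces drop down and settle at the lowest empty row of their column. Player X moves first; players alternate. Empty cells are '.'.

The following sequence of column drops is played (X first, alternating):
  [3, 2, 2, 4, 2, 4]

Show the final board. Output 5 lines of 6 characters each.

Move 1: X drops in col 3, lands at row 4
Move 2: O drops in col 2, lands at row 4
Move 3: X drops in col 2, lands at row 3
Move 4: O drops in col 4, lands at row 4
Move 5: X drops in col 2, lands at row 2
Move 6: O drops in col 4, lands at row 3

Answer: ......
......
..X...
..X.O.
..OXO.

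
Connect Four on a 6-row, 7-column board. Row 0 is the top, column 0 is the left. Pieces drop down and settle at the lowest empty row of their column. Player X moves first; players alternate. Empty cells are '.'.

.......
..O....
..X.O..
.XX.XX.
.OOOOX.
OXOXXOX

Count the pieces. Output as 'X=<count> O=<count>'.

X=10 O=9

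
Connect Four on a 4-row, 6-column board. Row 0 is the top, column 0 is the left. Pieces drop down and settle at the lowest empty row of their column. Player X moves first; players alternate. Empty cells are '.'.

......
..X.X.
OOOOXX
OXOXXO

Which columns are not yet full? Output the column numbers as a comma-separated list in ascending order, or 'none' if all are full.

col 0: top cell = '.' → open
col 1: top cell = '.' → open
col 2: top cell = '.' → open
col 3: top cell = '.' → open
col 4: top cell = '.' → open
col 5: top cell = '.' → open

Answer: 0,1,2,3,4,5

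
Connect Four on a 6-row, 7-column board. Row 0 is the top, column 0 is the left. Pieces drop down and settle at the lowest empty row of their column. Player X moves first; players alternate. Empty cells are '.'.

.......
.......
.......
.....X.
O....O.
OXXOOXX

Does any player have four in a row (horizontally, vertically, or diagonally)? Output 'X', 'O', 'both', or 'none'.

none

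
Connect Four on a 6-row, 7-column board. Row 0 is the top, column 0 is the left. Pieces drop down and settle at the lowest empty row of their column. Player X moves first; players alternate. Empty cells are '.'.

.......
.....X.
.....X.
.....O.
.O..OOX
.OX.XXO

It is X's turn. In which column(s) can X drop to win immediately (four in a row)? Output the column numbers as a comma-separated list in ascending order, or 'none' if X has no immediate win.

Answer: 3

Derivation:
col 0: drop X → no win
col 1: drop X → no win
col 2: drop X → no win
col 3: drop X → WIN!
col 4: drop X → no win
col 5: drop X → no win
col 6: drop X → no win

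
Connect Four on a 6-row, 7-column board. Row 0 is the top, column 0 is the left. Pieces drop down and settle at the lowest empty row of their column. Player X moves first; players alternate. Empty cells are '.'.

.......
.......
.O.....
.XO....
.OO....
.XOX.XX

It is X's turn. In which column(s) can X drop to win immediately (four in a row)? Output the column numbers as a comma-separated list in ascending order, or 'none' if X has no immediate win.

Answer: 4

Derivation:
col 0: drop X → no win
col 1: drop X → no win
col 2: drop X → no win
col 3: drop X → no win
col 4: drop X → WIN!
col 5: drop X → no win
col 6: drop X → no win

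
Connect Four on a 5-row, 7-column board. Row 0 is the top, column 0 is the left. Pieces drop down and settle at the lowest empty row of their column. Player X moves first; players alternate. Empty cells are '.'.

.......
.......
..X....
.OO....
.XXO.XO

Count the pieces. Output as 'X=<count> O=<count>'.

X=4 O=4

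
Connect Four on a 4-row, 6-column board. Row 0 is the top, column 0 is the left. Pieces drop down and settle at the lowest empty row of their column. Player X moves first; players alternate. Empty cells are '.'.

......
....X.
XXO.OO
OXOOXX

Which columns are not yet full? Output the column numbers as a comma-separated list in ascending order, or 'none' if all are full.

Answer: 0,1,2,3,4,5

Derivation:
col 0: top cell = '.' → open
col 1: top cell = '.' → open
col 2: top cell = '.' → open
col 3: top cell = '.' → open
col 4: top cell = '.' → open
col 5: top cell = '.' → open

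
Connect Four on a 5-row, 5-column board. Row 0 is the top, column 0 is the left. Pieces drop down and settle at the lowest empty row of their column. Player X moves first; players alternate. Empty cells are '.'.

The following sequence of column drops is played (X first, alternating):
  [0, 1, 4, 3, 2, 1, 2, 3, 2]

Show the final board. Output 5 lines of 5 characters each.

Move 1: X drops in col 0, lands at row 4
Move 2: O drops in col 1, lands at row 4
Move 3: X drops in col 4, lands at row 4
Move 4: O drops in col 3, lands at row 4
Move 5: X drops in col 2, lands at row 4
Move 6: O drops in col 1, lands at row 3
Move 7: X drops in col 2, lands at row 3
Move 8: O drops in col 3, lands at row 3
Move 9: X drops in col 2, lands at row 2

Answer: .....
.....
..X..
.OXO.
XOXOX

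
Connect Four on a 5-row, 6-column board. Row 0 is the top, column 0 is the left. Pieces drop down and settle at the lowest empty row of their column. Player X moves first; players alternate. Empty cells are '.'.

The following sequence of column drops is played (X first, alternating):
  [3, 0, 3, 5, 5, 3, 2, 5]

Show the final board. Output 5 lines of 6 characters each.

Answer: ......
......
...O.O
...X.X
O.XX.O

Derivation:
Move 1: X drops in col 3, lands at row 4
Move 2: O drops in col 0, lands at row 4
Move 3: X drops in col 3, lands at row 3
Move 4: O drops in col 5, lands at row 4
Move 5: X drops in col 5, lands at row 3
Move 6: O drops in col 3, lands at row 2
Move 7: X drops in col 2, lands at row 4
Move 8: O drops in col 5, lands at row 2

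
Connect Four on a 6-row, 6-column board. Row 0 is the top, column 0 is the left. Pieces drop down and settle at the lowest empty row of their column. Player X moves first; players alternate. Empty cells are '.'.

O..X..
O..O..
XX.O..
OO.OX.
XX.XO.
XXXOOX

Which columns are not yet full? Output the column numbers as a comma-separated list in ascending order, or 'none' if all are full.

col 0: top cell = 'O' → FULL
col 1: top cell = '.' → open
col 2: top cell = '.' → open
col 3: top cell = 'X' → FULL
col 4: top cell = '.' → open
col 5: top cell = '.' → open

Answer: 1,2,4,5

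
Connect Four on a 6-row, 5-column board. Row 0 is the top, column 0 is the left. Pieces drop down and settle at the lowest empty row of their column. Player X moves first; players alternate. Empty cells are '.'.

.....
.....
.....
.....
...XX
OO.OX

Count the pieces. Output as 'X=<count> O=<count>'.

X=3 O=3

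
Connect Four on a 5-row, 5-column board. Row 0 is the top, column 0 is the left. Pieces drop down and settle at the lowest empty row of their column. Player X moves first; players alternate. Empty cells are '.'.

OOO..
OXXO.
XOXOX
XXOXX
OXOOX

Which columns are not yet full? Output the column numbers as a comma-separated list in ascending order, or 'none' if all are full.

col 0: top cell = 'O' → FULL
col 1: top cell = 'O' → FULL
col 2: top cell = 'O' → FULL
col 3: top cell = '.' → open
col 4: top cell = '.' → open

Answer: 3,4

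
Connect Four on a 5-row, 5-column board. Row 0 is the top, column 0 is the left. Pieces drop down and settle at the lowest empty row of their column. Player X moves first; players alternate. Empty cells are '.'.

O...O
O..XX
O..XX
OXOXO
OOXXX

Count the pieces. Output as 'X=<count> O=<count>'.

X=9 O=9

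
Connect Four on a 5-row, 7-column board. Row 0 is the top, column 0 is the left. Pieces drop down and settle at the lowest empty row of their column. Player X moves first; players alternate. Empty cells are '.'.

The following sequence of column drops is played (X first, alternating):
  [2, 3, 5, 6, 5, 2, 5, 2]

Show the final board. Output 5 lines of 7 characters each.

Move 1: X drops in col 2, lands at row 4
Move 2: O drops in col 3, lands at row 4
Move 3: X drops in col 5, lands at row 4
Move 4: O drops in col 6, lands at row 4
Move 5: X drops in col 5, lands at row 3
Move 6: O drops in col 2, lands at row 3
Move 7: X drops in col 5, lands at row 2
Move 8: O drops in col 2, lands at row 2

Answer: .......
.......
..O..X.
..O..X.
..XO.XO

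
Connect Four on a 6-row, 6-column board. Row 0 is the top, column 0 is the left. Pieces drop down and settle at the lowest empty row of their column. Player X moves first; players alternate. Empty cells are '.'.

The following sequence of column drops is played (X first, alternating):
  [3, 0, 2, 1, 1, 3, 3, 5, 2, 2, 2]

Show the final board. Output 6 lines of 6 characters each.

Answer: ......
......
..X...
..OX..
.XXO..
OOXX.O

Derivation:
Move 1: X drops in col 3, lands at row 5
Move 2: O drops in col 0, lands at row 5
Move 3: X drops in col 2, lands at row 5
Move 4: O drops in col 1, lands at row 5
Move 5: X drops in col 1, lands at row 4
Move 6: O drops in col 3, lands at row 4
Move 7: X drops in col 3, lands at row 3
Move 8: O drops in col 5, lands at row 5
Move 9: X drops in col 2, lands at row 4
Move 10: O drops in col 2, lands at row 3
Move 11: X drops in col 2, lands at row 2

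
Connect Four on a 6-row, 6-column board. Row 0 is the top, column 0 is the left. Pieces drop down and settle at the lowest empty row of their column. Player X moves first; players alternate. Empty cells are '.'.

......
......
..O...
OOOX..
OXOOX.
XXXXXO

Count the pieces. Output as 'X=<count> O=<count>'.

X=8 O=8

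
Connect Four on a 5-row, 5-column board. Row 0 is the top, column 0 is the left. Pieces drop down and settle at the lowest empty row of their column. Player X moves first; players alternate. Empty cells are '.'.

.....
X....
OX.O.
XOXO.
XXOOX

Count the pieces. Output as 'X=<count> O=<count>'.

X=7 O=6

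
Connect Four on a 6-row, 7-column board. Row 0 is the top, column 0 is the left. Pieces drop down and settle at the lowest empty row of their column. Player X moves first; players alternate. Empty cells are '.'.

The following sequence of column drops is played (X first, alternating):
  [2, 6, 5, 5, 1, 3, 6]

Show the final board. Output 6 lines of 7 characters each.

Answer: .......
.......
.......
.......
.....OX
.XXO.XO

Derivation:
Move 1: X drops in col 2, lands at row 5
Move 2: O drops in col 6, lands at row 5
Move 3: X drops in col 5, lands at row 5
Move 4: O drops in col 5, lands at row 4
Move 5: X drops in col 1, lands at row 5
Move 6: O drops in col 3, lands at row 5
Move 7: X drops in col 6, lands at row 4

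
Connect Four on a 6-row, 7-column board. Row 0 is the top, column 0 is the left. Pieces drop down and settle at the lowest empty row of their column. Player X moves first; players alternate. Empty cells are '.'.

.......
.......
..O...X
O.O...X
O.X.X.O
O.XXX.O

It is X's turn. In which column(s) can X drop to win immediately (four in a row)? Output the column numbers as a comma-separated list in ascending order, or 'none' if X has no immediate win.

col 0: drop X → no win
col 1: drop X → WIN!
col 2: drop X → no win
col 3: drop X → no win
col 4: drop X → no win
col 5: drop X → WIN!
col 6: drop X → no win

Answer: 1,5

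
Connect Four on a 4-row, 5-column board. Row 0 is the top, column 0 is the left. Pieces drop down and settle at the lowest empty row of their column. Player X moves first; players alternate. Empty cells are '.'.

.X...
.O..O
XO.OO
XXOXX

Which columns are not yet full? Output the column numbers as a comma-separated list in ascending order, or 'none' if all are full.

col 0: top cell = '.' → open
col 1: top cell = 'X' → FULL
col 2: top cell = '.' → open
col 3: top cell = '.' → open
col 4: top cell = '.' → open

Answer: 0,2,3,4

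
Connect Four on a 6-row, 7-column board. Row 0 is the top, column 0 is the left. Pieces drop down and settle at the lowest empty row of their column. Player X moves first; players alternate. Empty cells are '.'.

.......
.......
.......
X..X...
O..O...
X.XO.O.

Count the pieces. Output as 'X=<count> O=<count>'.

X=4 O=4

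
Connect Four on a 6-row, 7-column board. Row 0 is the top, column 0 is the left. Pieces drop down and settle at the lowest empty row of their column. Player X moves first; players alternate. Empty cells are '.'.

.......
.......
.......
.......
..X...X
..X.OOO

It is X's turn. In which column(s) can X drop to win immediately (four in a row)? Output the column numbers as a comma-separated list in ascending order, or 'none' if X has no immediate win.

col 0: drop X → no win
col 1: drop X → no win
col 2: drop X → no win
col 3: drop X → no win
col 4: drop X → no win
col 5: drop X → no win
col 6: drop X → no win

Answer: none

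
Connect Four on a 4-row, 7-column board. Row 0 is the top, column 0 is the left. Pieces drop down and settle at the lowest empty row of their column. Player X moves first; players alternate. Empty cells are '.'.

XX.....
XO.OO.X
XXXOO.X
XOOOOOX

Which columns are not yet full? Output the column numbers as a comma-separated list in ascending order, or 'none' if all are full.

Answer: 2,3,4,5,6

Derivation:
col 0: top cell = 'X' → FULL
col 1: top cell = 'X' → FULL
col 2: top cell = '.' → open
col 3: top cell = '.' → open
col 4: top cell = '.' → open
col 5: top cell = '.' → open
col 6: top cell = '.' → open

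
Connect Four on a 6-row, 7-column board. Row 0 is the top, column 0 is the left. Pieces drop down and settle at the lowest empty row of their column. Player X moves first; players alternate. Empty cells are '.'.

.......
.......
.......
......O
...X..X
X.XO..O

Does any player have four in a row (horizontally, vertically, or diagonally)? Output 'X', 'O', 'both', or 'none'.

none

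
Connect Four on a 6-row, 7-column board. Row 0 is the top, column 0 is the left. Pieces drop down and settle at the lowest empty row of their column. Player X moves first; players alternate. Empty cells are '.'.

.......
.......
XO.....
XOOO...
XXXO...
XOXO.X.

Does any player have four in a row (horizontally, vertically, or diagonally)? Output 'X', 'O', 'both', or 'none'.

X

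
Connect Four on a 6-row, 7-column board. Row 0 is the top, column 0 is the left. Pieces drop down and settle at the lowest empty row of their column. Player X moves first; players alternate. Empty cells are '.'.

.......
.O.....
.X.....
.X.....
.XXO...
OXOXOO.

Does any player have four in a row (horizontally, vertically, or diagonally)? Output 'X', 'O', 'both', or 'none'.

X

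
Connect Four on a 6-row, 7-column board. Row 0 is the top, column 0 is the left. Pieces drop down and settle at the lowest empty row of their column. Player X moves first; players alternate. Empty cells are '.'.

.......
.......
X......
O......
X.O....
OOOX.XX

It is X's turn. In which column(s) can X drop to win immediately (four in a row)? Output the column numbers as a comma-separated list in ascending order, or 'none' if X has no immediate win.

Answer: 4

Derivation:
col 0: drop X → no win
col 1: drop X → no win
col 2: drop X → no win
col 3: drop X → no win
col 4: drop X → WIN!
col 5: drop X → no win
col 6: drop X → no win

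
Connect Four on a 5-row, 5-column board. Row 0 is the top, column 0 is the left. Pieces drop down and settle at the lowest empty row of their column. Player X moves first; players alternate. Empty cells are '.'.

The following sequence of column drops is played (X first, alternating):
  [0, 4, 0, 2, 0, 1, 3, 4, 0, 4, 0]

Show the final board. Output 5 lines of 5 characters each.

Move 1: X drops in col 0, lands at row 4
Move 2: O drops in col 4, lands at row 4
Move 3: X drops in col 0, lands at row 3
Move 4: O drops in col 2, lands at row 4
Move 5: X drops in col 0, lands at row 2
Move 6: O drops in col 1, lands at row 4
Move 7: X drops in col 3, lands at row 4
Move 8: O drops in col 4, lands at row 3
Move 9: X drops in col 0, lands at row 1
Move 10: O drops in col 4, lands at row 2
Move 11: X drops in col 0, lands at row 0

Answer: X....
X....
X...O
X...O
XOOXO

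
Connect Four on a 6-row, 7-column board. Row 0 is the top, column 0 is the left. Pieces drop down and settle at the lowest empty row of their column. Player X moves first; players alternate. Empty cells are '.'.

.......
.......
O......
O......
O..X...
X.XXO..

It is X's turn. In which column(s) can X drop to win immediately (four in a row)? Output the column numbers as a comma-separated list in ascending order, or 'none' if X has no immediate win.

col 0: drop X → no win
col 1: drop X → WIN!
col 2: drop X → no win
col 3: drop X → no win
col 4: drop X → no win
col 5: drop X → no win
col 6: drop X → no win

Answer: 1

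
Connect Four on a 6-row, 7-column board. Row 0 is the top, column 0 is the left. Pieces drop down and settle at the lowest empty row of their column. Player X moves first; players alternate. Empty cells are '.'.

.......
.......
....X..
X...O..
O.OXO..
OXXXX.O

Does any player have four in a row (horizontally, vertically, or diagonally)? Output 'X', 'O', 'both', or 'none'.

X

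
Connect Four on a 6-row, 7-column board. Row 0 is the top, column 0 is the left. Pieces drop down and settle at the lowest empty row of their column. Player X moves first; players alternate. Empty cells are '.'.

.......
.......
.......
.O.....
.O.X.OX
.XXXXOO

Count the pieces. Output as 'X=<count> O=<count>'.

X=6 O=5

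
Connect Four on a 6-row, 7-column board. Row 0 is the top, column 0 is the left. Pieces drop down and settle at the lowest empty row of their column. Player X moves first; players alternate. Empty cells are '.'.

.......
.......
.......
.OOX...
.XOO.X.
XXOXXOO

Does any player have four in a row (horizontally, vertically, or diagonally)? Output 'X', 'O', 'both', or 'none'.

none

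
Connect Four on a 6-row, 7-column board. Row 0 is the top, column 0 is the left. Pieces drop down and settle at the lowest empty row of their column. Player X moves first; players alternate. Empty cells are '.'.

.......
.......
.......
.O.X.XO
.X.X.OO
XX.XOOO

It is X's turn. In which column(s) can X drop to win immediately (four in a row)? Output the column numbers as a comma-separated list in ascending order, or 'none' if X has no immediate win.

col 0: drop X → no win
col 1: drop X → no win
col 2: drop X → WIN!
col 3: drop X → WIN!
col 4: drop X → no win
col 5: drop X → no win
col 6: drop X → no win

Answer: 2,3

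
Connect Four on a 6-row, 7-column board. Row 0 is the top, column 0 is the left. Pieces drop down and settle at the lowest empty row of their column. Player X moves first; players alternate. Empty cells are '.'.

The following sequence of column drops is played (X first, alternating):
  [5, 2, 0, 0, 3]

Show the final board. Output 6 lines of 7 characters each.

Move 1: X drops in col 5, lands at row 5
Move 2: O drops in col 2, lands at row 5
Move 3: X drops in col 0, lands at row 5
Move 4: O drops in col 0, lands at row 4
Move 5: X drops in col 3, lands at row 5

Answer: .......
.......
.......
.......
O......
X.OX.X.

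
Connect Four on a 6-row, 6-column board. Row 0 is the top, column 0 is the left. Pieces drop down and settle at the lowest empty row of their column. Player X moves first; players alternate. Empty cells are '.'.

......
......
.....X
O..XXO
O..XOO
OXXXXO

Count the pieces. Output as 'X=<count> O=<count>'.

X=8 O=7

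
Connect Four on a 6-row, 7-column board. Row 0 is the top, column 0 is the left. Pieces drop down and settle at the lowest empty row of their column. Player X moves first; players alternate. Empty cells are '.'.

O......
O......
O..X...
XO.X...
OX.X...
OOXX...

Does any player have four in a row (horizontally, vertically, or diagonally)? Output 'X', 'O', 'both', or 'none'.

X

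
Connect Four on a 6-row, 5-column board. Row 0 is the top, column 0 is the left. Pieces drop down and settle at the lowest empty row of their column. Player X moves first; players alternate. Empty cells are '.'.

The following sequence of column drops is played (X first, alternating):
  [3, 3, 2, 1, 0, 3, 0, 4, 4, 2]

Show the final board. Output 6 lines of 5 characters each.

Answer: .....
.....
.....
...O.
X.OOX
XOXXO

Derivation:
Move 1: X drops in col 3, lands at row 5
Move 2: O drops in col 3, lands at row 4
Move 3: X drops in col 2, lands at row 5
Move 4: O drops in col 1, lands at row 5
Move 5: X drops in col 0, lands at row 5
Move 6: O drops in col 3, lands at row 3
Move 7: X drops in col 0, lands at row 4
Move 8: O drops in col 4, lands at row 5
Move 9: X drops in col 4, lands at row 4
Move 10: O drops in col 2, lands at row 4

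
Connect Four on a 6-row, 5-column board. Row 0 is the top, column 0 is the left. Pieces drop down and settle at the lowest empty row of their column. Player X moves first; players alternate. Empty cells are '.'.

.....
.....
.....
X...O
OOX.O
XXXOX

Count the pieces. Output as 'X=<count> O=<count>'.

X=6 O=5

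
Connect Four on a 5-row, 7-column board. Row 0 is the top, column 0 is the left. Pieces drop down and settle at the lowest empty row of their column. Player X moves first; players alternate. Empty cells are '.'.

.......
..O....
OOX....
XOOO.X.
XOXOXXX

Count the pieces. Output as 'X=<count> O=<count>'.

X=8 O=8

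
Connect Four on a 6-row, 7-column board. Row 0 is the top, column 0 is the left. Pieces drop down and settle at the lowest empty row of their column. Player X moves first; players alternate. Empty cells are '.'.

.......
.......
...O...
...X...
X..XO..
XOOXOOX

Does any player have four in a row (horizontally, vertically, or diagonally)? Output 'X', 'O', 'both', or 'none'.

none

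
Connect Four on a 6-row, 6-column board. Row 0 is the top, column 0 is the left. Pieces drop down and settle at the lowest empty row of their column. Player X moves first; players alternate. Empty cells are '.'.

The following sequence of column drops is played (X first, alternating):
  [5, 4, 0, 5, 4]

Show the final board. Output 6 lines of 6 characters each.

Move 1: X drops in col 5, lands at row 5
Move 2: O drops in col 4, lands at row 5
Move 3: X drops in col 0, lands at row 5
Move 4: O drops in col 5, lands at row 4
Move 5: X drops in col 4, lands at row 4

Answer: ......
......
......
......
....XO
X...OX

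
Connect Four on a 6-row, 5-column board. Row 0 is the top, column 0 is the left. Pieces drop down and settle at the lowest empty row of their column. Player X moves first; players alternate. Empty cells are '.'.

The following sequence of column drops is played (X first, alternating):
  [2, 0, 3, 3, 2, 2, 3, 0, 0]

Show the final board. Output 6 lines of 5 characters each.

Move 1: X drops in col 2, lands at row 5
Move 2: O drops in col 0, lands at row 5
Move 3: X drops in col 3, lands at row 5
Move 4: O drops in col 3, lands at row 4
Move 5: X drops in col 2, lands at row 4
Move 6: O drops in col 2, lands at row 3
Move 7: X drops in col 3, lands at row 3
Move 8: O drops in col 0, lands at row 4
Move 9: X drops in col 0, lands at row 3

Answer: .....
.....
.....
X.OX.
O.XO.
O.XX.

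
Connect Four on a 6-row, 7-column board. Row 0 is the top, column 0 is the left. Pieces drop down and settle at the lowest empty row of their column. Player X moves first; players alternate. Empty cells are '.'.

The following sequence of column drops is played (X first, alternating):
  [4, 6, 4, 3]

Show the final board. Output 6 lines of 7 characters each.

Move 1: X drops in col 4, lands at row 5
Move 2: O drops in col 6, lands at row 5
Move 3: X drops in col 4, lands at row 4
Move 4: O drops in col 3, lands at row 5

Answer: .......
.......
.......
.......
....X..
...OX.O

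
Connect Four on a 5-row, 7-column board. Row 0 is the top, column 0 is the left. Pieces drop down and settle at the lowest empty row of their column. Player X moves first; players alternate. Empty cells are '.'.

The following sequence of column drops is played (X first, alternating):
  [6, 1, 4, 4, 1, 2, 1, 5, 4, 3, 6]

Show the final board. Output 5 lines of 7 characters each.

Move 1: X drops in col 6, lands at row 4
Move 2: O drops in col 1, lands at row 4
Move 3: X drops in col 4, lands at row 4
Move 4: O drops in col 4, lands at row 3
Move 5: X drops in col 1, lands at row 3
Move 6: O drops in col 2, lands at row 4
Move 7: X drops in col 1, lands at row 2
Move 8: O drops in col 5, lands at row 4
Move 9: X drops in col 4, lands at row 2
Move 10: O drops in col 3, lands at row 4
Move 11: X drops in col 6, lands at row 3

Answer: .......
.......
.X..X..
.X..O.X
.OOOXOX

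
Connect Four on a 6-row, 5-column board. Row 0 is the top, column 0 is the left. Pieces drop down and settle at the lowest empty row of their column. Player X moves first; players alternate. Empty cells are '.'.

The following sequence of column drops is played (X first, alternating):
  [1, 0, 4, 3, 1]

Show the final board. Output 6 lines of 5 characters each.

Answer: .....
.....
.....
.....
.X...
OX.OX

Derivation:
Move 1: X drops in col 1, lands at row 5
Move 2: O drops in col 0, lands at row 5
Move 3: X drops in col 4, lands at row 5
Move 4: O drops in col 3, lands at row 5
Move 5: X drops in col 1, lands at row 4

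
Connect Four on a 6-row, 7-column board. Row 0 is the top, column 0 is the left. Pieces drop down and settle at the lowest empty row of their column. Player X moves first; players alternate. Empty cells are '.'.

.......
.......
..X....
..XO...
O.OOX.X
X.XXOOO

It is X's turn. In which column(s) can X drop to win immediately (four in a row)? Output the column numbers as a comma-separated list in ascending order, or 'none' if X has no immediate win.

Answer: 1

Derivation:
col 0: drop X → no win
col 1: drop X → WIN!
col 2: drop X → no win
col 3: drop X → no win
col 4: drop X → no win
col 5: drop X → no win
col 6: drop X → no win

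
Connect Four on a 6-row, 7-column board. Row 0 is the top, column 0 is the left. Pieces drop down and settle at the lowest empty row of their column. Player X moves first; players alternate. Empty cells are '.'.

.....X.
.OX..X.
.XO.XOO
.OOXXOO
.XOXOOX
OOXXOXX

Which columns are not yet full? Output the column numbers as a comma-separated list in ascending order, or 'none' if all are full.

Answer: 0,1,2,3,4,6

Derivation:
col 0: top cell = '.' → open
col 1: top cell = '.' → open
col 2: top cell = '.' → open
col 3: top cell = '.' → open
col 4: top cell = '.' → open
col 5: top cell = 'X' → FULL
col 6: top cell = '.' → open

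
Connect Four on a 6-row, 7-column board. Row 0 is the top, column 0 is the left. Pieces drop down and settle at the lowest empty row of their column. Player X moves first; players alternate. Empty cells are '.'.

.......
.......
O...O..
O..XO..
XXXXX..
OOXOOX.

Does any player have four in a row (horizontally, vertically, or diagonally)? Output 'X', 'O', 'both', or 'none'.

X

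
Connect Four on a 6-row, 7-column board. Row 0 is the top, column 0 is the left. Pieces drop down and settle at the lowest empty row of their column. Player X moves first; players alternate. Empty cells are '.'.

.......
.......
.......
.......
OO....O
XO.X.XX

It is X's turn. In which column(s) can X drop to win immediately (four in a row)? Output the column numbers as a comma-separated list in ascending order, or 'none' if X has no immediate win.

Answer: 4

Derivation:
col 0: drop X → no win
col 1: drop X → no win
col 2: drop X → no win
col 3: drop X → no win
col 4: drop X → WIN!
col 5: drop X → no win
col 6: drop X → no win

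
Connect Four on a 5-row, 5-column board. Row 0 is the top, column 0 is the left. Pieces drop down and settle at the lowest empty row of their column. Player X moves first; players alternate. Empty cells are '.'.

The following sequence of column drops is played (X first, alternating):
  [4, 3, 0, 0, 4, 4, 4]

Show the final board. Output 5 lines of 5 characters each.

Answer: .....
....X
....O
O...X
X..OX

Derivation:
Move 1: X drops in col 4, lands at row 4
Move 2: O drops in col 3, lands at row 4
Move 3: X drops in col 0, lands at row 4
Move 4: O drops in col 0, lands at row 3
Move 5: X drops in col 4, lands at row 3
Move 6: O drops in col 4, lands at row 2
Move 7: X drops in col 4, lands at row 1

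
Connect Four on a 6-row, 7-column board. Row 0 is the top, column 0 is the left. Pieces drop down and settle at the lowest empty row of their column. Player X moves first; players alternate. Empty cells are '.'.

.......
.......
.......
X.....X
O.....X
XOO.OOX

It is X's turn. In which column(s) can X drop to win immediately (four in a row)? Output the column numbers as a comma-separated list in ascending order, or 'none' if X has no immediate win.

Answer: 6

Derivation:
col 0: drop X → no win
col 1: drop X → no win
col 2: drop X → no win
col 3: drop X → no win
col 4: drop X → no win
col 5: drop X → no win
col 6: drop X → WIN!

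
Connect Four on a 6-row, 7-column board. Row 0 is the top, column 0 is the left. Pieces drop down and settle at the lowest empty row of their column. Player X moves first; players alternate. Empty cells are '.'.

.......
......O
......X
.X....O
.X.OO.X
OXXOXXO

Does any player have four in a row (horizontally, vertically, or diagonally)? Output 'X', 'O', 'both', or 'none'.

none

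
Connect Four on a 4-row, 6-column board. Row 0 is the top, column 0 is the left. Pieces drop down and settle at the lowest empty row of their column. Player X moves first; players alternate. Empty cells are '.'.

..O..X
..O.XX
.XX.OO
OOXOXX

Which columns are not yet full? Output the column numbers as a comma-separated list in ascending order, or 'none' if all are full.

col 0: top cell = '.' → open
col 1: top cell = '.' → open
col 2: top cell = 'O' → FULL
col 3: top cell = '.' → open
col 4: top cell = '.' → open
col 5: top cell = 'X' → FULL

Answer: 0,1,3,4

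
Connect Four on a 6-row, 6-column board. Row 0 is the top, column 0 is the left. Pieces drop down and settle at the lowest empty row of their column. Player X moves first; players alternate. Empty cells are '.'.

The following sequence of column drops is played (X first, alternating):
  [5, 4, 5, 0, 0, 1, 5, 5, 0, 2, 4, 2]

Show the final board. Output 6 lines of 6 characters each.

Move 1: X drops in col 5, lands at row 5
Move 2: O drops in col 4, lands at row 5
Move 3: X drops in col 5, lands at row 4
Move 4: O drops in col 0, lands at row 5
Move 5: X drops in col 0, lands at row 4
Move 6: O drops in col 1, lands at row 5
Move 7: X drops in col 5, lands at row 3
Move 8: O drops in col 5, lands at row 2
Move 9: X drops in col 0, lands at row 3
Move 10: O drops in col 2, lands at row 5
Move 11: X drops in col 4, lands at row 4
Move 12: O drops in col 2, lands at row 4

Answer: ......
......
.....O
X....X
X.O.XX
OOO.OX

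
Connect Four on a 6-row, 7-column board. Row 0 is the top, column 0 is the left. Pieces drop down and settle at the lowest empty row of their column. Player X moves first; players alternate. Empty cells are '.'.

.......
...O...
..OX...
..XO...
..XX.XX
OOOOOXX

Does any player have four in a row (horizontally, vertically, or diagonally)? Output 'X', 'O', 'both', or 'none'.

O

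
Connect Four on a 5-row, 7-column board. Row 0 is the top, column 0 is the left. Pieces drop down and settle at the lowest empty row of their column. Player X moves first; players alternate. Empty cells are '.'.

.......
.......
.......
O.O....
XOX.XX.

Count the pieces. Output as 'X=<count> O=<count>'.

X=4 O=3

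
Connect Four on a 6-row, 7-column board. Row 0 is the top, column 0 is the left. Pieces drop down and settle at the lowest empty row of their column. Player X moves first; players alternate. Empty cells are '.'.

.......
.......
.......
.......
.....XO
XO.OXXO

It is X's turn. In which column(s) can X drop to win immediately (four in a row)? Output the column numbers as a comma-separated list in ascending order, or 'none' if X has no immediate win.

col 0: drop X → no win
col 1: drop X → no win
col 2: drop X → no win
col 3: drop X → no win
col 4: drop X → no win
col 5: drop X → no win
col 6: drop X → no win

Answer: none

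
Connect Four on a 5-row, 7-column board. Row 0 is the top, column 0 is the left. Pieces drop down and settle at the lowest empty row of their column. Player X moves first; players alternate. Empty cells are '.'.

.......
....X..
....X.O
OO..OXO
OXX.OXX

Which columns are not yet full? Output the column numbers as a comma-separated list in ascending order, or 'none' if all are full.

col 0: top cell = '.' → open
col 1: top cell = '.' → open
col 2: top cell = '.' → open
col 3: top cell = '.' → open
col 4: top cell = '.' → open
col 5: top cell = '.' → open
col 6: top cell = '.' → open

Answer: 0,1,2,3,4,5,6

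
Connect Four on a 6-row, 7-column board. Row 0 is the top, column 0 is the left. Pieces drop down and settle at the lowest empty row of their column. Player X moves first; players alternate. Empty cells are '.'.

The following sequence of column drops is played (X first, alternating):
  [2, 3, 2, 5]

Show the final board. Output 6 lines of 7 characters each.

Answer: .......
.......
.......
.......
..X....
..XO.O.

Derivation:
Move 1: X drops in col 2, lands at row 5
Move 2: O drops in col 3, lands at row 5
Move 3: X drops in col 2, lands at row 4
Move 4: O drops in col 5, lands at row 5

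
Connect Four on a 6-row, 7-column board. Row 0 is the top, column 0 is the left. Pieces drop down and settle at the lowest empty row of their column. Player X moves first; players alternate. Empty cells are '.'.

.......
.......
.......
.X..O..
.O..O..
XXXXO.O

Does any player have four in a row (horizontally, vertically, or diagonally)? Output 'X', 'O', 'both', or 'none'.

X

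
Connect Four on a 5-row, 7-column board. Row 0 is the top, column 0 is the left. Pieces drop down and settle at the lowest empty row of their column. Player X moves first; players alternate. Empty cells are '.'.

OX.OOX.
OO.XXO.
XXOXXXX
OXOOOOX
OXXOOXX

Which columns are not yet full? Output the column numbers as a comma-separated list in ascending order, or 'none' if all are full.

Answer: 2,6

Derivation:
col 0: top cell = 'O' → FULL
col 1: top cell = 'X' → FULL
col 2: top cell = '.' → open
col 3: top cell = 'O' → FULL
col 4: top cell = 'O' → FULL
col 5: top cell = 'X' → FULL
col 6: top cell = '.' → open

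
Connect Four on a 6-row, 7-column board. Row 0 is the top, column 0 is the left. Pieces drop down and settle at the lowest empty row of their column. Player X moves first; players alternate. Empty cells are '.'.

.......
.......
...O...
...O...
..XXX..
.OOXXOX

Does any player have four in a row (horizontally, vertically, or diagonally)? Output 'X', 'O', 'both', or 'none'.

none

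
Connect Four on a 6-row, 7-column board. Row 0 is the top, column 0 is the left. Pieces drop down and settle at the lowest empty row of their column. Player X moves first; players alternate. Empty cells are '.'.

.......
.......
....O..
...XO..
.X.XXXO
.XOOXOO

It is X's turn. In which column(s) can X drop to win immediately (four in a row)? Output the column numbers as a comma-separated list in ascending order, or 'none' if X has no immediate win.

col 0: drop X → no win
col 1: drop X → no win
col 2: drop X → WIN!
col 3: drop X → no win
col 4: drop X → no win
col 5: drop X → no win
col 6: drop X → no win

Answer: 2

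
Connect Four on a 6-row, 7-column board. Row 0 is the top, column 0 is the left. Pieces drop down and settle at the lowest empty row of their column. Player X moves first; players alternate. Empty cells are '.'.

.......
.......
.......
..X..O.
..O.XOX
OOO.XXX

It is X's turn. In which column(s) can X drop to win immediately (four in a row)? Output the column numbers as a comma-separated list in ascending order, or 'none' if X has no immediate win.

col 0: drop X → no win
col 1: drop X → no win
col 2: drop X → no win
col 3: drop X → WIN!
col 4: drop X → no win
col 5: drop X → no win
col 6: drop X → no win

Answer: 3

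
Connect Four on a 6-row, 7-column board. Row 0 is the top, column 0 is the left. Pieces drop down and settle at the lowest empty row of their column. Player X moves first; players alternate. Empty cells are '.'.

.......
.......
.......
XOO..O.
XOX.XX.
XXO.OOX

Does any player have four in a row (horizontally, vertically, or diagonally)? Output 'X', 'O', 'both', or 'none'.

none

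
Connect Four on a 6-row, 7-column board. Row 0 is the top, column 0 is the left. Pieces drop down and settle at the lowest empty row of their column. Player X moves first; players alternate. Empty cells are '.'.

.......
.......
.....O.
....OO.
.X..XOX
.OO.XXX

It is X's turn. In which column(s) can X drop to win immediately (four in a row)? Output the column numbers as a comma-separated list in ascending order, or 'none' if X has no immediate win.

col 0: drop X → no win
col 1: drop X → no win
col 2: drop X → no win
col 3: drop X → WIN!
col 4: drop X → no win
col 5: drop X → no win
col 6: drop X → no win

Answer: 3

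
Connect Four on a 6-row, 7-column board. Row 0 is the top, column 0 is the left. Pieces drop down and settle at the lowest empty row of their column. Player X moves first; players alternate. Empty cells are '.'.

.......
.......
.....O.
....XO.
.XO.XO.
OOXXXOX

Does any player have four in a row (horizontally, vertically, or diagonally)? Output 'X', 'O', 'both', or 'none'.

O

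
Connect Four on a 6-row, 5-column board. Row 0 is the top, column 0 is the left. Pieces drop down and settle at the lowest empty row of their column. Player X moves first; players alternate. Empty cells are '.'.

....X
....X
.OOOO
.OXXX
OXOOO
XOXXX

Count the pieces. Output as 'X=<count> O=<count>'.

X=10 O=10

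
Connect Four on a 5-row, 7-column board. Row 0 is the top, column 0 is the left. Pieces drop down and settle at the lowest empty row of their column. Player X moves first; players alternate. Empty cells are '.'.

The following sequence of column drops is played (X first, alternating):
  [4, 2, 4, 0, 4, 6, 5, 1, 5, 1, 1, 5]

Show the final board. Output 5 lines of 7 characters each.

Move 1: X drops in col 4, lands at row 4
Move 2: O drops in col 2, lands at row 4
Move 3: X drops in col 4, lands at row 3
Move 4: O drops in col 0, lands at row 4
Move 5: X drops in col 4, lands at row 2
Move 6: O drops in col 6, lands at row 4
Move 7: X drops in col 5, lands at row 4
Move 8: O drops in col 1, lands at row 4
Move 9: X drops in col 5, lands at row 3
Move 10: O drops in col 1, lands at row 3
Move 11: X drops in col 1, lands at row 2
Move 12: O drops in col 5, lands at row 2

Answer: .......
.......
.X..XO.
.O..XX.
OOO.XXO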